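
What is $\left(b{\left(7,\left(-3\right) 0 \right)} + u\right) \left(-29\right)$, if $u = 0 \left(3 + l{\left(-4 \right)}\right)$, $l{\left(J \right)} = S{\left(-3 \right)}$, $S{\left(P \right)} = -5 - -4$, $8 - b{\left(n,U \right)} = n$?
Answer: $-29$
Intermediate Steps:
$b{\left(n,U \right)} = 8 - n$
$S{\left(P \right)} = -1$ ($S{\left(P \right)} = -5 + 4 = -1$)
$l{\left(J \right)} = -1$
$u = 0$ ($u = 0 \left(3 - 1\right) = 0 \cdot 2 = 0$)
$\left(b{\left(7,\left(-3\right) 0 \right)} + u\right) \left(-29\right) = \left(\left(8 - 7\right) + 0\right) \left(-29\right) = \left(1 + 0\right) \left(-29\right) = 1 \left(-29\right) = -29$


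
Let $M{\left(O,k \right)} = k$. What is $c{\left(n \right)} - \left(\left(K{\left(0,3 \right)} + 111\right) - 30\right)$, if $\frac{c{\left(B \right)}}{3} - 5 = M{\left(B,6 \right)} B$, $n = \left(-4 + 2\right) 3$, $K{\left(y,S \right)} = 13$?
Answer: $-187$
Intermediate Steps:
$n = -6$ ($n = \left(-2\right) 3 = -6$)
$c{\left(B \right)} = 15 + 18 B$ ($c{\left(B \right)} = 15 + 3 \cdot 6 B = 15 + 18 B$)
$c{\left(n \right)} - \left(\left(K{\left(0,3 \right)} + 111\right) - 30\right) = \left(15 + 18 \left(-6\right)\right) - \left(\left(13 + 111\right) - 30\right) = \left(15 - 108\right) - \left(124 - 30\right) = -93 - 94 = -187$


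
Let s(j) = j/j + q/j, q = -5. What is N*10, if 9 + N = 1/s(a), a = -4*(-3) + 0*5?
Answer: -510/7 ≈ -72.857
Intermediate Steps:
a = 12 (a = 12 + 0 = 12)
s(j) = 1 - 5/j (s(j) = j/j - 5/j = 1 - 5/j)
N = -51/7 (N = -9 + 1/((-5 + 12)/12) = -9 + 1/((1/12)*7) = -9 + 1/(7/12) = -9 + 12/7 = -51/7 ≈ -7.2857)
N*10 = -51/7*10 = -510/7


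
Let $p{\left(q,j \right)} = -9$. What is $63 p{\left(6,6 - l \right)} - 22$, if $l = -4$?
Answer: $-589$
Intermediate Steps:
$63 p{\left(6,6 - l \right)} - 22 = 63 \left(-9\right) - 22 = -567 - 22 = -589$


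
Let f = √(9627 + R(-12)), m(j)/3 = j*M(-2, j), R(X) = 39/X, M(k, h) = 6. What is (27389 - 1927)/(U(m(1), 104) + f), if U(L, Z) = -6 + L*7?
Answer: 2444352/3821 - 50924*√38495/19105 ≈ 116.74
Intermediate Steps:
m(j) = 18*j (m(j) = 3*(j*6) = 3*(6*j) = 18*j)
U(L, Z) = -6 + 7*L
f = √38495/2 (f = √(9627 + 39/(-12)) = √(9627 + 39*(-1/12)) = √(9627 - 13/4) = √(38495/4) = √38495/2 ≈ 98.101)
(27389 - 1927)/(U(m(1), 104) + f) = (27389 - 1927)/((-6 + 7*(18*1)) + √38495/2) = 25462/((-6 + 7*18) + √38495/2) = 25462/((-6 + 126) + √38495/2) = 25462/(120 + √38495/2)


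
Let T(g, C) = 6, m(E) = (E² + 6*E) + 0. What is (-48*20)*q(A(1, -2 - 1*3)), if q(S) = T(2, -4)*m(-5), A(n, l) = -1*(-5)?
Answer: 28800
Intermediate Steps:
m(E) = E² + 6*E
A(n, l) = 5
q(S) = -30 (q(S) = 6*(-5*(6 - 5)) = 6*(-5*1) = 6*(-5) = -30)
(-48*20)*q(A(1, -2 - 1*3)) = -48*20*(-30) = -960*(-30) = 28800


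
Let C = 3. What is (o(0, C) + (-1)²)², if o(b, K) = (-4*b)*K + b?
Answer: 1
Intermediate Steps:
o(b, K) = b - 4*K*b (o(b, K) = -4*K*b + b = b - 4*K*b)
(o(0, C) + (-1)²)² = (0*(1 - 4*3) + (-1)²)² = (0*(1 - 12) + 1)² = (0*(-11) + 1)² = (0 + 1)² = 1² = 1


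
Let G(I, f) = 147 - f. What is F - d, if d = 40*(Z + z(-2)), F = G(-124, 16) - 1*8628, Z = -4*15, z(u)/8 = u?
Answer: -5457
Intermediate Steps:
z(u) = 8*u
Z = -60
F = -8497 (F = (147 - 1*16) - 1*8628 = (147 - 16) - 8628 = 131 - 8628 = -8497)
d = -3040 (d = 40*(-60 + 8*(-2)) = 40*(-60 - 16) = 40*(-76) = -3040)
F - d = -8497 - 1*(-3040) = -8497 + 3040 = -5457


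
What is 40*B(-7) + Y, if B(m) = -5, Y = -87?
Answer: -287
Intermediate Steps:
40*B(-7) + Y = 40*(-5) - 87 = -200 - 87 = -287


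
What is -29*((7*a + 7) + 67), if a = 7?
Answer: -3567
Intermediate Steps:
-29*((7*a + 7) + 67) = -29*((7*7 + 7) + 67) = -29*((49 + 7) + 67) = -29*(56 + 67) = -29*123 = -3567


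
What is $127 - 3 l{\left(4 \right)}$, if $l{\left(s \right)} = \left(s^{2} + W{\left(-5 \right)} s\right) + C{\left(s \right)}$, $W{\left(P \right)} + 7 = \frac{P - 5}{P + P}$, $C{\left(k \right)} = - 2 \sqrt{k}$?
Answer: $163$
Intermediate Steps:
$W{\left(P \right)} = -7 + \frac{-5 + P}{2 P}$ ($W{\left(P \right)} = -7 + \frac{P - 5}{P + P} = -7 + \frac{-5 + P}{2 P}$)
$l{\left(s \right)} = s^{2} - 6 s - 2 \sqrt{s}$ ($l{\left(s \right)} = \left(s^{2} + \frac{-5 - -65}{2 \left(-5\right)} s\right) - 2 \sqrt{s} = \left(s^{2} + \frac{1}{2} \left(- \frac{1}{5}\right) \left(-5 + 65\right) s\right) - 2 \sqrt{s} = \left(s^{2} + \frac{1}{2} \left(- \frac{1}{5}\right) 60 s\right) - 2 \sqrt{s} = \left(s^{2} - 6 s\right) - 2 \sqrt{s} = s^{2} - 6 s - 2 \sqrt{s}$)
$127 - 3 l{\left(4 \right)} = 127 - 3 \left(4^{2} - 24 - 2 \sqrt{4}\right) = 127 - 3 \left(16 - 24 - 4\right) = 127 - -36 = 127 + 36 = 163$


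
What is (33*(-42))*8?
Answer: -11088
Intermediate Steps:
(33*(-42))*8 = -1386*8 = -11088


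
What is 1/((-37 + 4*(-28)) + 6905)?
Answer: 1/6756 ≈ 0.00014802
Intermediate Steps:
1/((-37 + 4*(-28)) + 6905) = 1/((-37 - 112) + 6905) = 1/(-149 + 6905) = 1/6756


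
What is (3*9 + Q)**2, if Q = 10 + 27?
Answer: 4096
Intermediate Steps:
Q = 37
(3*9 + Q)**2 = (3*9 + 37)**2 = (27 + 37)**2 = 64**2 = 4096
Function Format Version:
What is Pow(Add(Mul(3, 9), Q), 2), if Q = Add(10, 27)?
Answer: 4096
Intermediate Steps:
Q = 37
Pow(Add(Mul(3, 9), Q), 2) = Pow(Add(Mul(3, 9), 37), 2) = Pow(Add(27, 37), 2) = Pow(64, 2) = 4096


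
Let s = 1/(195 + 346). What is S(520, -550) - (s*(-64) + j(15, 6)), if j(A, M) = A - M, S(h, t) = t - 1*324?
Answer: -477639/541 ≈ -882.88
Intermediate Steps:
S(h, t) = -324 + t (S(h, t) = t - 324 = -324 + t)
s = 1/541 ≈ 0.0018484
S(520, -550) - (s*(-64) + j(15, 6)) = (-324 - 550) - ((1/541)*(-64) + (15 - 1*6)) = -874 - (-64/541 + (15 - 6)) = -874 - (-64/541 + 9) = -874 - 1*4805/541 = -874 - 4805/541 = -477639/541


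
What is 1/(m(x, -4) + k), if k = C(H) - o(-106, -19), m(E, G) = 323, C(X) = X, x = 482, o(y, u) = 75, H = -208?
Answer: 1/40 ≈ 0.025000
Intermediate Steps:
k = -283 (k = -208 - 1*75 = -208 - 75 = -283)
1/(m(x, -4) + k) = 1/(323 - 283) = 1/40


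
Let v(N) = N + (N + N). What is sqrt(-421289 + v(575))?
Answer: 2*I*sqrt(104891) ≈ 647.74*I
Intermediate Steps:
v(N) = 3*N (v(N) = N + 2*N = 3*N)
sqrt(-421289 + v(575)) = sqrt(-421289 + 3*575) = sqrt(-421289 + 1725) = sqrt(-419564) = 2*I*sqrt(104891)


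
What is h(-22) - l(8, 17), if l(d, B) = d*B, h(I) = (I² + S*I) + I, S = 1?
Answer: 304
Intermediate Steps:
h(I) = I² + 2*I (h(I) = (I² + 1*I) + I = (I² + I) + I = (I + I²) + I = I² + 2*I)
l(d, B) = B*d
h(-22) - l(8, 17) = -22*(2 - 22) - 17*8 = -22*(-20) - 1*136 = 440 - 136 = 304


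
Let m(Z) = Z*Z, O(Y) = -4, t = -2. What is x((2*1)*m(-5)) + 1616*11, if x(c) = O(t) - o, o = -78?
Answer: 17850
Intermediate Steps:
m(Z) = Z²
x(c) = 74 (x(c) = -4 - 1*(-78) = -4 + 78 = 74)
x((2*1)*m(-5)) + 1616*11 = 74 + 1616*11 = 74 + 17776 = 17850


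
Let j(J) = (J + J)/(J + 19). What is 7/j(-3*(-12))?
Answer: 385/72 ≈ 5.3472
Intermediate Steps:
j(J) = 2*J/(19 + J) (j(J) = (2*J)/(19 + J) = 2*J/(19 + J))
7/j(-3*(-12)) = 7/((2*(-3*(-12))/(19 - 3*(-12)))) = 7/((2*36/(19 + 36))) = 7/((2*36/55)) = 7/((2*36*(1/55))) = 7/(72/55) = 7*(55/72) = 385/72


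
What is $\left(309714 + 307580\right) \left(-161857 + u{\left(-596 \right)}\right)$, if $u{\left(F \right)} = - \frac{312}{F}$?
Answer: $- \frac{14887041739810}{149} \approx -9.9913 \cdot 10^{10}$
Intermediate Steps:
$\left(309714 + 307580\right) \left(-161857 + u{\left(-596 \right)}\right) = \left(309714 + 307580\right) \left(-161857 - \frac{312}{-596}\right) = 617294 \left(-161857 - - \frac{78}{149}\right) = 617294 \left(-161857 + \frac{78}{149}\right) = 617294 \left(- \frac{24116615}{149}\right) = - \frac{14887041739810}{149}$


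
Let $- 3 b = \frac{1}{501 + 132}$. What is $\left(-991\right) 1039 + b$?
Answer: $- \frac{1955303452}{1899} \approx -1.0296 \cdot 10^{6}$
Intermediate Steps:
$b = - \frac{1}{1899}$ ($b = - \frac{1}{3 \left(501 + 132\right)} = - \frac{1}{3 \cdot 633} = \left(- \frac{1}{3}\right) \frac{1}{633} = - \frac{1}{1899} \approx -0.00052659$)
$\left(-991\right) 1039 + b = \left(-991\right) 1039 - \frac{1}{1899} = -1029649 - \frac{1}{1899} = - \frac{1955303452}{1899}$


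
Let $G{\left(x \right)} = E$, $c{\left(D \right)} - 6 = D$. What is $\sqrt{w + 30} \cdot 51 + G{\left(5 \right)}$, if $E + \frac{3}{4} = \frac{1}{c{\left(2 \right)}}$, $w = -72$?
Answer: $- \frac{5}{8} + 51 i \sqrt{42} \approx -0.625 + 330.52 i$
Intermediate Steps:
$c{\left(D \right)} = 6 + D$
$E = - \frac{5}{8}$ ($E = - \frac{3}{4} + \frac{1}{6 + 2} = - \frac{3}{4} + \frac{1}{8} = - \frac{5}{8} \approx -0.625$)
$G{\left(x \right)} = - \frac{5}{8}$
$\sqrt{w + 30} \cdot 51 + G{\left(5 \right)} = \sqrt{-72 + 30} \cdot 51 - \frac{5}{8} = \sqrt{-42} \cdot 51 - \frac{5}{8} = i \sqrt{42} \cdot 51 - \frac{5}{8} = 51 i \sqrt{42} - \frac{5}{8} = - \frac{5}{8} + 51 i \sqrt{42}$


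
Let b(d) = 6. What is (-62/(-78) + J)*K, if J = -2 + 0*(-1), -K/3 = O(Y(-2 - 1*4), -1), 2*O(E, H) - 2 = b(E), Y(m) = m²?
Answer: 188/13 ≈ 14.462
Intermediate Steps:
O(E, H) = 4 (O(E, H) = 1 + (½)*6 = 1 + 3 = 4)
K = -12 (K = -3*4 = -12)
J = -2 (J = -2 + 0 = -2)
(-62/(-78) + J)*K = (-62/(-78) - 2)*(-12) = (-62*(-1/78) - 2)*(-12) = (31/39 - 2)*(-12) = -47/39*(-12) = 188/13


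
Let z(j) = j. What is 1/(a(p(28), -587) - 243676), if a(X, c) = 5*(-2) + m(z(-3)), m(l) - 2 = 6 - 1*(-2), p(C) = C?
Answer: -1/243676 ≈ -4.1038e-6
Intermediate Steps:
m(l) = 10 (m(l) = 2 + (6 - 1*(-2)) = 2 + (6 + 2) = 2 + 8 = 10)
a(X, c) = 0 (a(X, c) = 5*(-2) + 10 = -10 + 10 = 0)
1/(a(p(28), -587) - 243676) = 1/(0 - 243676) = 1/(-243676) = -1/243676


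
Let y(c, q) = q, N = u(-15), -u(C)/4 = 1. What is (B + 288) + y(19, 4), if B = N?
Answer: 288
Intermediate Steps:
u(C) = -4 (u(C) = -4*1 = -4)
N = -4
B = -4
(B + 288) + y(19, 4) = (-4 + 288) + 4 = 284 + 4 = 288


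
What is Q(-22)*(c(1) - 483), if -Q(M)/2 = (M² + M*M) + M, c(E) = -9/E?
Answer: 930864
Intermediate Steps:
Q(M) = -4*M² - 2*M (Q(M) = -2*((M² + M*M) + M) = -2*((M² + M²) + M) = -2*(2*M² + M) = -2*(M + 2*M²) = -4*M² - 2*M)
Q(-22)*(c(1) - 483) = (-2*(-22)*(1 + 2*(-22)))*(-9/1 - 483) = (-2*(-22)*(1 - 44))*(-9*1 - 483) = (-2*(-22)*(-43))*(-9 - 483) = -1892*(-492) = 930864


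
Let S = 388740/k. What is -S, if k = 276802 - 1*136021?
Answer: -129580/46927 ≈ -2.7613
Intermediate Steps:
k = 140781 (k = 276802 - 136021 = 140781)
S = 129580/46927 (S = 388740/140781 = 388740*(1/140781) = 129580/46927 ≈ 2.7613)
-S = -1*129580/46927 = -129580/46927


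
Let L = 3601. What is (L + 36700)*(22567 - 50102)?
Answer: -1109688035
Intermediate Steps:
(L + 36700)*(22567 - 50102) = (3601 + 36700)*(22567 - 50102) = 40301*(-27535) = -1109688035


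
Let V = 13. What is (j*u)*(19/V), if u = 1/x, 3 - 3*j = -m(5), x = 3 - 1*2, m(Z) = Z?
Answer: 152/39 ≈ 3.8974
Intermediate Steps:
x = 1 (x = 3 - 2 = 1)
j = 8/3 (j = 1 - (-1)*5/3 = 1 - 1/3*(-5) = 1 + 5/3 = 8/3 ≈ 2.6667)
u = 1 (u = 1/1 = 1)
(j*u)*(19/V) = ((8/3)*1)*(19/13) = 8*(19*(1/13))/3 = (8/3)*(19/13) = 152/39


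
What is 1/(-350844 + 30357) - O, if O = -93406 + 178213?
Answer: -27179541010/320487 ≈ -84807.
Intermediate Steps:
O = 84807
1/(-350844 + 30357) - O = 1/(-350844 + 30357) - 1*84807 = 1/(-320487) - 84807 = -1/320487 - 84807 = -27179541010/320487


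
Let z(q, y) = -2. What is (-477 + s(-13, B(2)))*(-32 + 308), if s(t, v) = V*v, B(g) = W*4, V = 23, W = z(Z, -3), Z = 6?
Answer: -182436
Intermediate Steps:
W = -2
B(g) = -8 (B(g) = -2*4 = -8)
s(t, v) = 23*v
(-477 + s(-13, B(2)))*(-32 + 308) = (-477 + 23*(-8))*(-32 + 308) = (-477 - 184)*276 = -661*276 = -182436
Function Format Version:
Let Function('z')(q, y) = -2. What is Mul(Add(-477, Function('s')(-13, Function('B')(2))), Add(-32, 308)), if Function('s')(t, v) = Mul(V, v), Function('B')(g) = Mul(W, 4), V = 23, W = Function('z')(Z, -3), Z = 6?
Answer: -182436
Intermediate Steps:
W = -2
Function('B')(g) = -8 (Function('B')(g) = Mul(-2, 4) = -8)
Function('s')(t, v) = Mul(23, v)
Mul(Add(-477, Function('s')(-13, Function('B')(2))), Add(-32, 308)) = Mul(Add(-477, Mul(23, -8)), Add(-32, 308)) = Mul(Add(-477, -184), 276) = Mul(-661, 276) = -182436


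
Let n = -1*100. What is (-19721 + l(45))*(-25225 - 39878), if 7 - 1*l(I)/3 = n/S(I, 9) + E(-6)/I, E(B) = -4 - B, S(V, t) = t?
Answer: 6401838402/5 ≈ 1.2804e+9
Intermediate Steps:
n = -100
l(I) = 163/3 - 6/I (l(I) = 21 - 3*(-100/9 + (-4 - 1*(-6))/I) = 21 - 3*(-100*⅑ + (-4 + 6)/I) = 21 - 3*(-100/9 + 2/I) = 21 + (100/3 - 6/I) = 163/3 - 6/I)
(-19721 + l(45))*(-25225 - 39878) = (-19721 + (163/3 - 6/45))*(-25225 - 39878) = (-19721 + (163/3 - 6*1/45))*(-65103) = (-19721 + (163/3 - 2/15))*(-65103) = (-19721 + 271/5)*(-65103) = -98334/5*(-65103) = 6401838402/5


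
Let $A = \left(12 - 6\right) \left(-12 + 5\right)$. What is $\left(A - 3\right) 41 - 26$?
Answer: $-1871$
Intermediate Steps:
$A = -42$ ($A = 6 \left(-7\right) = -42$)
$\left(A - 3\right) 41 - 26 = \left(-42 - 3\right) 41 - 26 = \left(-45\right) 41 - 26 = -1845 - 26 = -1871$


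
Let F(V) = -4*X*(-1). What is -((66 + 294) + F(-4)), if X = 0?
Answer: -360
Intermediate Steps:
F(V) = 0 (F(V) = -4*0*(-1) = 0*(-1) = 0)
-((66 + 294) + F(-4)) = -((66 + 294) + 0) = -(360 + 0) = -1*360 = -360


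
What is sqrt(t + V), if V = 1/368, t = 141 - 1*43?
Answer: sqrt(829495)/92 ≈ 9.8996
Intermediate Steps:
t = 98 (t = 141 - 43 = 98)
V = 1/368 ≈ 0.0027174
sqrt(t + V) = sqrt(98 + 1/368) = sqrt(36065/368) = sqrt(829495)/92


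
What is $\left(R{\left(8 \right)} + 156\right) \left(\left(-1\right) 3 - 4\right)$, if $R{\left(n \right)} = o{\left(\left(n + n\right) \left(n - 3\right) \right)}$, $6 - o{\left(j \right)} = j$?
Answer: $-574$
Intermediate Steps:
$o{\left(j \right)} = 6 - j$
$R{\left(n \right)} = 6 - 2 n \left(-3 + n\right)$ ($R{\left(n \right)} = 6 - \left(n + n\right) \left(n - 3\right) = 6 - 2 n \left(-3 + n\right)$)
$\left(R{\left(8 \right)} + 156\right) \left(\left(-1\right) 3 - 4\right) = \left(\left(6 - 16 \left(-3 + 8\right)\right) + 156\right) \left(\left(-1\right) 3 - 4\right) = \left(\left(6 - 16 \cdot 5\right) + 156\right) \left(-3 - 4\right) = \left(\left(6 - 80\right) + 156\right) \left(-7\right) = \left(-74 + 156\right) \left(-7\right) = 82 \left(-7\right) = -574$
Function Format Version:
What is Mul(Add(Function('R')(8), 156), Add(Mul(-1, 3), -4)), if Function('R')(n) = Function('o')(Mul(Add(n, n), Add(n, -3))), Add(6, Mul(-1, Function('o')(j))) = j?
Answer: -574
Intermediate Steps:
Function('o')(j) = Add(6, Mul(-1, j))
Function('R')(n) = Add(6, Mul(-2, n, Add(-3, n))) (Function('R')(n) = Add(6, Mul(-1, Mul(Add(n, n), Add(n, -3)))) = Add(6, Mul(-1, Mul(Mul(2, n), Add(-3, n)))) = Add(6, Mul(-1, Mul(2, n, Add(-3, n)))) = Add(6, Mul(-2, n, Add(-3, n))))
Mul(Add(Function('R')(8), 156), Add(Mul(-1, 3), -4)) = Mul(Add(Add(6, Mul(-2, 8, Add(-3, 8))), 156), Add(Mul(-1, 3), -4)) = Mul(Add(Add(6, Mul(-2, 8, 5)), 156), Add(-3, -4)) = Mul(Add(Add(6, -80), 156), -7) = Mul(Add(-74, 156), -7) = Mul(82, -7) = -574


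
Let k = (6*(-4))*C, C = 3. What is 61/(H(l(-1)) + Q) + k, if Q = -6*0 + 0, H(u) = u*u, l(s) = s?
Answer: -11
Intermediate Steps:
H(u) = u**2
k = -72 (k = (6*(-4))*3 = -24*3 = -72)
Q = 0 (Q = 0 + 0 = 0)
61/(H(l(-1)) + Q) + k = 61/((-1)**2 + 0) - 72 = 61/(1 + 0) - 72 = 61/1 - 72 = 61*1 - 72 = 61 - 72 = -11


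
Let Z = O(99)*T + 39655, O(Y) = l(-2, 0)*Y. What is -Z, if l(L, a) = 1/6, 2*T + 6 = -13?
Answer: -157993/4 ≈ -39498.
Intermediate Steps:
T = -19/2 (T = -3 + (1/2)*(-13) = -3 - 13/2 = -19/2 ≈ -9.5000)
l(L, a) = 1/6
O(Y) = Y/6
Z = 157993/4 (Z = ((1/6)*99)*(-19/2) + 39655 = (33/2)*(-19/2) + 39655 = -627/4 + 39655 = 157993/4 ≈ 39498.)
-Z = -1*157993/4 = -157993/4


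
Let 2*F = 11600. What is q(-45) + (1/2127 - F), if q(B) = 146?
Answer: -12026057/2127 ≈ -5654.0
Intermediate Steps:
F = 5800 (F = (1/2)*11600 = 5800)
q(-45) + (1/2127 - F) = 146 + (1/2127 - 1*5800) = 146 + (1/2127 - 5800) = 146 - 12336599/2127 = -12026057/2127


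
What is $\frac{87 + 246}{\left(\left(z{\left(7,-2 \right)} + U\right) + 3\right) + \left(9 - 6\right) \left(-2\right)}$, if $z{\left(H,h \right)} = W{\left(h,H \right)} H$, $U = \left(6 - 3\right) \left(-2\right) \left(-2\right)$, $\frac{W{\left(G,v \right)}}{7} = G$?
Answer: $- \frac{333}{89} \approx -3.7416$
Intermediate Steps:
$W{\left(G,v \right)} = 7 G$
$U = 12$ ($U = 3 \left(-2\right) \left(-2\right) = \left(-6\right) \left(-2\right) = 12$)
$z{\left(H,h \right)} = 7 H h$ ($z{\left(H,h \right)} = 7 h H = 7 H h$)
$\frac{87 + 246}{\left(\left(z{\left(7,-2 \right)} + U\right) + 3\right) + \left(9 - 6\right) \left(-2\right)} = \frac{87 + 246}{\left(\left(7 \cdot 7 \left(-2\right) + 12\right) + 3\right) + \left(9 - 6\right) \left(-2\right)} = \frac{333}{\left(\left(-98 + 12\right) + 3\right) + 3 \left(-2\right)} = \frac{333}{\left(-86 + 3\right) - 6} = \frac{333}{-83 - 6} = \frac{333}{-89} = 333 \left(- \frac{1}{89}\right) = - \frac{333}{89}$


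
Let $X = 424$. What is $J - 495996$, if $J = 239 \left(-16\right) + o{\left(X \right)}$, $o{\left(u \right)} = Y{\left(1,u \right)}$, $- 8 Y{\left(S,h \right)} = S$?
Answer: $- \frac{3998561}{8} \approx -4.9982 \cdot 10^{5}$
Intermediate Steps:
$Y{\left(S,h \right)} = - \frac{S}{8}$
$o{\left(u \right)} = - \frac{1}{8}$ ($o{\left(u \right)} = \left(- \frac{1}{8}\right) 1 = - \frac{1}{8}$)
$J = - \frac{30593}{8}$ ($J = 239 \left(-16\right) - \frac{1}{8} = -3824 - \frac{1}{8} = - \frac{30593}{8} \approx -3824.1$)
$J - 495996 = - \frac{30593}{8} - 495996 = - \frac{3998561}{8}$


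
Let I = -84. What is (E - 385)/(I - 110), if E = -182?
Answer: 567/194 ≈ 2.9227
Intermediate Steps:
(E - 385)/(I - 110) = (-182 - 385)/(-84 - 110) = -567/(-194) = -567*(-1/194) = 567/194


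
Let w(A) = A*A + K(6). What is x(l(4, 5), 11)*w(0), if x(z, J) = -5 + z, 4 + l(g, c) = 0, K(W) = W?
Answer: -54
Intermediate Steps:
l(g, c) = -4 (l(g, c) = -4 + 0 = -4)
w(A) = 6 + A² (w(A) = A*A + 6 = A² + 6 = 6 + A²)
x(l(4, 5), 11)*w(0) = (-5 - 4)*(6 + 0²) = -9*(6 + 0) = -9*6 = -54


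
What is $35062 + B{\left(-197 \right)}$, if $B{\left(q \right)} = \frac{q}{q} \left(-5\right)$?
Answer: $35057$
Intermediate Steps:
$B{\left(q \right)} = -5$ ($B{\left(q \right)} = 1 \left(-5\right) = -5$)
$35062 + B{\left(-197 \right)} = 35062 - 5 = 35057$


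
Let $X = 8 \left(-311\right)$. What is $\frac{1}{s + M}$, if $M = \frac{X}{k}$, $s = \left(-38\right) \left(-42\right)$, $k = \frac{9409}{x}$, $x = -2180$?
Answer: $\frac{9409}{20440604} \approx 0.00046031$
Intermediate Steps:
$X = -2488$
$k = - \frac{9409}{2180}$ ($k = \frac{9409}{-2180} = 9409 \left(- \frac{1}{2180}\right) = - \frac{9409}{2180} \approx -4.3161$)
$s = 1596$
$M = \frac{5423840}{9409}$ ($M = - \frac{2488}{- \frac{9409}{2180}} = \left(-2488\right) \left(- \frac{2180}{9409}\right) = \frac{5423840}{9409} \approx 576.45$)
$\frac{1}{s + M} = \frac{1}{1596 + \frac{5423840}{9409}} = \frac{1}{\frac{20440604}{9409}} = \frac{9409}{20440604}$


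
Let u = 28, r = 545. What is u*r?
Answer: 15260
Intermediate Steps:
u*r = 28*545 = 15260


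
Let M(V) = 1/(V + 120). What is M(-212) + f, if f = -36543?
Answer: -3361957/92 ≈ -36543.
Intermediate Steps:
M(V) = 1/(120 + V)
M(-212) + f = 1/(120 - 212) - 36543 = 1/(-92) - 36543 = -1/92 - 36543 = -3361957/92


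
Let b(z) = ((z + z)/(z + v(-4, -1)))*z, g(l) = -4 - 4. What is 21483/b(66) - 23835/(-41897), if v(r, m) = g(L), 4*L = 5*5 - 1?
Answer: 264706561/1843468 ≈ 143.59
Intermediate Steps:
L = 6 (L = (5*5 - 1)/4 = (25 - 1)/4 = (1/4)*24 = 6)
g(l) = -8
v(r, m) = -8
b(z) = 2*z**2/(-8 + z) (b(z) = ((z + z)/(z - 8))*z = ((2*z)/(-8 + z))*z = (2*z/(-8 + z))*z = 2*z**2/(-8 + z))
21483/b(66) - 23835/(-41897) = 21483/((2*66**2/(-8 + 66))) - 23835/(-41897) = 21483/((2*4356/58)) - 23835*(-1/41897) = 21483/((2*4356*(1/58))) + 23835/41897 = 21483/(4356/29) + 23835/41897 = 21483*(29/4356) + 23835/41897 = 6293/44 + 23835/41897 = 264706561/1843468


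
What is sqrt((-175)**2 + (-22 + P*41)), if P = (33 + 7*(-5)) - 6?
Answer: 5*sqrt(1211) ≈ 174.00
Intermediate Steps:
P = -8 (P = (33 - 35) - 6 = -2 - 6 = -8)
sqrt((-175)**2 + (-22 + P*41)) = sqrt((-175)**2 + (-22 - 8*41)) = sqrt(30625 + (-22 - 328)) = sqrt(30625 - 350) = sqrt(30275) = 5*sqrt(1211)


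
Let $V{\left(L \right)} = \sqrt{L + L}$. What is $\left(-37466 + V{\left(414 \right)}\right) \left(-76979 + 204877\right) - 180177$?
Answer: $-4792006645 + 767388 \sqrt{23} \approx -4.7883 \cdot 10^{9}$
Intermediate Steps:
$V{\left(L \right)} = \sqrt{2} \sqrt{L}$ ($V{\left(L \right)} = \sqrt{2 L} = \sqrt{2} \sqrt{L}$)
$\left(-37466 + V{\left(414 \right)}\right) \left(-76979 + 204877\right) - 180177 = \left(-37466 + \sqrt{2} \sqrt{414}\right) \left(-76979 + 204877\right) - 180177 = \left(-37466 + \sqrt{2} \cdot 3 \sqrt{46}\right) 127898 - 180177 = \left(-37466 + 6 \sqrt{23}\right) 127898 - 180177 = \left(-4791826468 + 767388 \sqrt{23}\right) - 180177 = -4792006645 + 767388 \sqrt{23}$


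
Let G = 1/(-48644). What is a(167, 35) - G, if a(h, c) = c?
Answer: 1702541/48644 ≈ 35.000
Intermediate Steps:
G = -1/48644 ≈ -2.0558e-5
a(167, 35) - G = 35 - 1*(-1/48644) = 35 + 1/48644 = 1702541/48644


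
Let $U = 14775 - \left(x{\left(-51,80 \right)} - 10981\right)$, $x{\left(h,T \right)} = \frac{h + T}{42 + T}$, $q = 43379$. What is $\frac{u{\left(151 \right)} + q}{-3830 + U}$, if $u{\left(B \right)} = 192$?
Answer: $\frac{5315662}{2674943} \approx 1.9872$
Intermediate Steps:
$x{\left(h,T \right)} = \frac{T + h}{42 + T}$
$U = \frac{3142203}{122}$ ($U = 14775 - \left(\frac{80 - 51}{42 + 80} - 10981\right) = 14775 - \left(\frac{1}{122} \cdot 29 - 10981\right) = 14775 - \left(\frac{29}{122} - 10981\right) = 14775 - - \frac{1339653}{122} = 14775 + \frac{1339653}{122} = \frac{3142203}{122} \approx 25756.0$)
$\frac{u{\left(151 \right)} + q}{-3830 + U} = \frac{192 + 43379}{-3830 + \frac{3142203}{122}} = \frac{43571}{\frac{2674943}{122}} = 43571 \cdot \frac{122}{2674943} = \frac{5315662}{2674943}$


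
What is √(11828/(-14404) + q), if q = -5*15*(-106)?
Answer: √103078599793/3601 ≈ 89.158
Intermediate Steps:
q = 7950 (q = -75*(-106) = 7950)
√(11828/(-14404) + q) = √(11828/(-14404) + 7950) = √(11828*(-1/14404) + 7950) = √(-2957/3601 + 7950) = √(28624993/3601) = √103078599793/3601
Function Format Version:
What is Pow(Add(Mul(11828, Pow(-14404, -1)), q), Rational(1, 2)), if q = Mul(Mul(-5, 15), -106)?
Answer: Mul(Rational(1, 3601), Pow(103078599793, Rational(1, 2))) ≈ 89.158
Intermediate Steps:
q = 7950 (q = Mul(-75, -106) = 7950)
Pow(Add(Mul(11828, Pow(-14404, -1)), q), Rational(1, 2)) = Pow(Add(Mul(11828, Pow(-14404, -1)), 7950), Rational(1, 2)) = Pow(Add(Mul(11828, Rational(-1, 14404)), 7950), Rational(1, 2)) = Pow(Add(Rational(-2957, 3601), 7950), Rational(1, 2)) = Pow(Rational(28624993, 3601), Rational(1, 2)) = Mul(Rational(1, 3601), Pow(103078599793, Rational(1, 2)))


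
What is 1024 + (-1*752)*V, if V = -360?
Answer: 271744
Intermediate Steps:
1024 + (-1*752)*V = 1024 - 1*752*(-360) = 1024 - 752*(-360) = 1024 + 270720 = 271744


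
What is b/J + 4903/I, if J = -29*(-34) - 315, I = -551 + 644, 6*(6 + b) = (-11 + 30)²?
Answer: 6589901/124806 ≈ 52.801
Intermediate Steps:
b = 325/6 (b = -6 + (-11 + 30)²/6 = -6 + (⅙)*19² = -6 + (⅙)*361 = -6 + 361/6 = 325/6 ≈ 54.167)
I = 93
J = 671 (J = 986 - 315 = 671)
b/J + 4903/I = (325/6)/671 + 4903/93 = (325/6)*(1/671) + 4903*(1/93) = 325/4026 + 4903/93 = 6589901/124806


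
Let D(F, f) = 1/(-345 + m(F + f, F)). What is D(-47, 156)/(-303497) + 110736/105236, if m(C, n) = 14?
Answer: 2781065650097/2642936551663 ≈ 1.0523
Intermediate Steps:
D(F, f) = -1/331 (D(F, f) = 1/(-345 + 14) = 1/(-331) = -1/331)
D(-47, 156)/(-303497) + 110736/105236 = -1/331/(-303497) + 110736/105236 = -1/331*(-1/303497) + 110736*(1/105236) = 1/100457507 + 27684/26309 = 2781065650097/2642936551663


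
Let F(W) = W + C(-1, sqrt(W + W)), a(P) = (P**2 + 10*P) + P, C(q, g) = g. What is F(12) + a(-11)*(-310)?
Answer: 12 + 2*sqrt(6) ≈ 16.899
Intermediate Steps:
a(P) = P**2 + 11*P
F(W) = W + sqrt(2)*sqrt(W) (F(W) = W + sqrt(W + W) = W + sqrt(2*W) = W + sqrt(2)*sqrt(W))
F(12) + a(-11)*(-310) = (12 + sqrt(2)*sqrt(12)) - 11*(11 - 11)*(-310) = (12 + sqrt(2)*(2*sqrt(3))) - 11*0*(-310) = (12 + 2*sqrt(6)) + 0*(-310) = (12 + 2*sqrt(6)) + 0 = 12 + 2*sqrt(6)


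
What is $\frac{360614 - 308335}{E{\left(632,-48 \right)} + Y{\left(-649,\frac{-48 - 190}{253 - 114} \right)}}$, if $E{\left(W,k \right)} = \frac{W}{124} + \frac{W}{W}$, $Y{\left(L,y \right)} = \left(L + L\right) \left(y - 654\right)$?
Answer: $\frac{225270211}{3667478543} \approx 0.061424$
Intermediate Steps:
$Y{\left(L,y \right)} = 2 L \left(-654 + y\right)$
$E{\left(W,k \right)} = 1 + \frac{W}{124}$ ($E{\left(W,k \right)} = W \frac{1}{124} + 1 = \frac{W}{124} + 1 = 1 + \frac{W}{124}$)
$\frac{360614 - 308335}{E{\left(632,-48 \right)} + Y{\left(-649,\frac{-48 - 190}{253 - 114} \right)}} = \frac{360614 - 308335}{\left(1 + \frac{1}{124} \cdot 632\right) + 2 \left(-649\right) \left(-654 + \frac{-48 - 190}{253 - 114}\right)} = \frac{52279}{\left(1 + \frac{158}{31}\right) + 2 \left(-649\right) \left(-654 - \frac{238}{139}\right)} = \frac{52279}{\frac{189}{31} + 2 \left(-649\right) \left(-654 - \frac{238}{139}\right)} = \frac{52279}{\frac{189}{31} + 2 \left(-649\right) \left(- \frac{91144}{139}\right)} = \frac{52279}{\frac{189}{31} + \frac{118304912}{139}} = \frac{52279}{\frac{3667478543}{4309}} = 52279 \cdot \frac{4309}{3667478543} = \frac{225270211}{3667478543}$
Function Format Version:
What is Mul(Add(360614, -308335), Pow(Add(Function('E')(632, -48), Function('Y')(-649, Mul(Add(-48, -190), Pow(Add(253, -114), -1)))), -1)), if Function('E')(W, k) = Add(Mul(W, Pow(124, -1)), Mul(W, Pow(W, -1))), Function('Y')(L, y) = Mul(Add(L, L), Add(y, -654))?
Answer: Rational(225270211, 3667478543) ≈ 0.061424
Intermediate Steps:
Function('Y')(L, y) = Mul(2, L, Add(-654, y)) (Function('Y')(L, y) = Mul(Mul(2, L), Add(-654, y)) = Mul(2, L, Add(-654, y)))
Function('E')(W, k) = Add(1, Mul(Rational(1, 124), W)) (Function('E')(W, k) = Add(Mul(W, Rational(1, 124)), 1) = Add(Mul(Rational(1, 124), W), 1) = Add(1, Mul(Rational(1, 124), W)))
Mul(Add(360614, -308335), Pow(Add(Function('E')(632, -48), Function('Y')(-649, Mul(Add(-48, -190), Pow(Add(253, -114), -1)))), -1)) = Mul(Add(360614, -308335), Pow(Add(Add(1, Mul(Rational(1, 124), 632)), Mul(2, -649, Add(-654, Mul(Add(-48, -190), Pow(Add(253, -114), -1))))), -1)) = Mul(52279, Pow(Add(Add(1, Rational(158, 31)), Mul(2, -649, Add(-654, Mul(-238, Pow(139, -1))))), -1)) = Mul(52279, Pow(Add(Rational(189, 31), Mul(2, -649, Add(-654, Mul(-238, Rational(1, 139))))), -1)) = Mul(52279, Pow(Add(Rational(189, 31), Mul(2, -649, Add(-654, Rational(-238, 139)))), -1)) = Mul(52279, Pow(Add(Rational(189, 31), Mul(2, -649, Rational(-91144, 139))), -1)) = Mul(52279, Pow(Add(Rational(189, 31), Rational(118304912, 139)), -1)) = Mul(52279, Pow(Rational(3667478543, 4309), -1)) = Mul(52279, Rational(4309, 3667478543)) = Rational(225270211, 3667478543)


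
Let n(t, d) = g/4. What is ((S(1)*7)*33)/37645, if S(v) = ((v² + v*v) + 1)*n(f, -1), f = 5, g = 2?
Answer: 693/75290 ≈ 0.0092044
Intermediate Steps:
n(t, d) = ½ (n(t, d) = 2/4 = 2*(¼) = ½)
S(v) = ½ + v² (S(v) = ((v² + v*v) + 1)*(½) = ((v² + v²) + 1)*(½) = (2*v² + 1)*(½) = (1 + 2*v²)*(½) = ½ + v²)
((S(1)*7)*33)/37645 = (((½ + 1²)*7)*33)/37645 = (((½ + 1)*7)*33)*(1/37645) = (((3/2)*7)*33)*(1/37645) = ((21/2)*33)*(1/37645) = (693/2)*(1/37645) = 693/75290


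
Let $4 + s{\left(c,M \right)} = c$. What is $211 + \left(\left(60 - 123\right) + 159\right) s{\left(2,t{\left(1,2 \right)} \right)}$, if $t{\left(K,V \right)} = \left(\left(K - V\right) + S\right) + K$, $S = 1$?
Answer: $19$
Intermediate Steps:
$t{\left(K,V \right)} = 1 - V + 2 K$ ($t{\left(K,V \right)} = \left(\left(K - V\right) + 1\right) + K = \left(1 + K - V\right) + K = 1 - V + 2 K$)
$s{\left(c,M \right)} = -4 + c$
$211 + \left(\left(60 - 123\right) + 159\right) s{\left(2,t{\left(1,2 \right)} \right)} = 211 + \left(\left(60 - 123\right) + 159\right) \left(-4 + 2\right) = 211 + \left(-63 + 159\right) \left(-2\right) = 211 + 96 \left(-2\right) = 211 - 192 = 19$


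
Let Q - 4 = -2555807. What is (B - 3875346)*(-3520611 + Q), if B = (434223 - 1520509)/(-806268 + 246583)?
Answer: 13179571460146069736/559685 ≈ 2.3548e+13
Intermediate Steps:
Q = -2555803 (Q = 4 - 2555807 = -2555803)
B = 1086286/559685 (B = -1086286/(-559685) = -1086286*(-1/559685) = 1086286/559685 ≈ 1.9409)
(B - 3875346)*(-3520611 + Q) = (1086286/559685 - 3875346)*(-3520611 - 2555803) = -2168971939724/559685*(-6076414) = 13179571460146069736/559685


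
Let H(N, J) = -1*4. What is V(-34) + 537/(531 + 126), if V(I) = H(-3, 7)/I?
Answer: 3481/3723 ≈ 0.93500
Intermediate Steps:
H(N, J) = -4
V(I) = -4/I
V(-34) + 537/(531 + 126) = -4/(-34) + 537/(531 + 126) = -4*(-1/34) + 537/657 = 2/17 + (1/657)*537 = 2/17 + 179/219 = 3481/3723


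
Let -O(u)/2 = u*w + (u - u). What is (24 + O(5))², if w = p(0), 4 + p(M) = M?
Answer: 4096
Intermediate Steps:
p(M) = -4 + M
w = -4 (w = -4 + 0 = -4)
O(u) = 8*u (O(u) = -2*(u*(-4) + (u - u)) = -2*(-4*u + 0) = -(-8)*u = 8*u)
(24 + O(5))² = (24 + 8*5)² = (24 + 40)² = 64² = 4096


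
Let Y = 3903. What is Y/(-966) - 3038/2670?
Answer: -2225953/429870 ≈ -5.1782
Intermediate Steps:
Y/(-966) - 3038/2670 = 3903/(-966) - 3038/2670 = 3903*(-1/966) - 3038*1/2670 = -1301/322 - 1519/1335 = -2225953/429870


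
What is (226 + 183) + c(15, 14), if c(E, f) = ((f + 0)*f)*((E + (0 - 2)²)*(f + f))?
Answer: 104681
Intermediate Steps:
c(E, f) = 2*f³*(4 + E) (c(E, f) = (f*f)*((E + (-2)²)*(2*f)) = f²*((E + 4)*(2*f)) = f²*((4 + E)*(2*f)) = f²*(2*f*(4 + E)) = 2*f³*(4 + E))
(226 + 183) + c(15, 14) = (226 + 183) + 2*14³*(4 + 15) = 409 + 2*2744*19 = 409 + 104272 = 104681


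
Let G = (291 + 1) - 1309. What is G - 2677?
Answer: -3694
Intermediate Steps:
G = -1017 (G = 292 - 1309 = -1017)
G - 2677 = -1017 - 2677 = -3694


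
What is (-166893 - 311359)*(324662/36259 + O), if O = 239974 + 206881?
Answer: -7749040686852964/36259 ≈ -2.1371e+11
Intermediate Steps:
O = 446855
(-166893 - 311359)*(324662/36259 + O) = (-166893 - 311359)*(324662/36259 + 446855) = -478252*(324662*(1/36259) + 446855) = -478252*(324662/36259 + 446855) = -478252*16202840107/36259 = -7749040686852964/36259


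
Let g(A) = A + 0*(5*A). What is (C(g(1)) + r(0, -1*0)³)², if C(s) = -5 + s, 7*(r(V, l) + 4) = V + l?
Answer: 4624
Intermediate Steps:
g(A) = A (g(A) = A + 0 = A)
r(V, l) = -4 + V/7 + l/7 (r(V, l) = -4 + (V + l)/7 = -4 + (V/7 + l/7) = -4 + V/7 + l/7)
(C(g(1)) + r(0, -1*0)³)² = ((-5 + 1) + (-4 + (⅐)*0 + (-1*0)/7)³)² = (-4 + (-4 + 0 + (⅐)*0)³)² = (-4 + (-4 + 0 + 0)³)² = (-4 + (-4)³)² = (-4 - 64)² = (-68)² = 4624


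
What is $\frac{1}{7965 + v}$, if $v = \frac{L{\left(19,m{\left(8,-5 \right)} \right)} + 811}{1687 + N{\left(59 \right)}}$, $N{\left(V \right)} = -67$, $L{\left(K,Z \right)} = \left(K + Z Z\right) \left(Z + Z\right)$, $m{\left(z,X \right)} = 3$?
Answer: $\frac{1620}{12904279} \approx 0.00012554$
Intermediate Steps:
$L{\left(K,Z \right)} = 2 Z \left(K + Z^{2}\right)$ ($L{\left(K,Z \right)} = \left(K + Z^{2}\right) 2 Z = 2 Z \left(K + Z^{2}\right)$)
$v = \frac{979}{1620}$ ($v = \frac{2 \cdot 3 \left(19 + 3^{2}\right) + 811}{1687 - 67} = \frac{2 \cdot 3 \left(19 + 9\right) + 811}{1620} = \left(2 \cdot 3 \cdot 28 + 811\right) \frac{1}{1620} = \left(168 + 811\right) \frac{1}{1620} = 979 \cdot \frac{1}{1620} = \frac{979}{1620} \approx 0.60432$)
$\frac{1}{7965 + v} = \frac{1}{7965 + \frac{979}{1620}} = \frac{1}{\frac{12904279}{1620}} = \frac{1620}{12904279}$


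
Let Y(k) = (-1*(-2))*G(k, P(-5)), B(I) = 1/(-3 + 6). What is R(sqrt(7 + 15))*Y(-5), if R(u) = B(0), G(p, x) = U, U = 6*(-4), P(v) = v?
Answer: -16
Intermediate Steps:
U = -24
G(p, x) = -24
B(I) = 1/3
R(u) = 1/3
Y(k) = -48 (Y(k) = -1*(-2)*(-24) = 2*(-24) = -48)
R(sqrt(7 + 15))*Y(-5) = (1/3)*(-48) = -16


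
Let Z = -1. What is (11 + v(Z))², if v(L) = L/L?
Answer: 144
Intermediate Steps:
v(L) = 1
(11 + v(Z))² = (11 + 1)² = 12² = 144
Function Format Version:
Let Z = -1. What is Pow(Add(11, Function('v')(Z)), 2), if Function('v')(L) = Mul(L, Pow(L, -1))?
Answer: 144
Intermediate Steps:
Function('v')(L) = 1
Pow(Add(11, Function('v')(Z)), 2) = Pow(Add(11, 1), 2) = Pow(12, 2) = 144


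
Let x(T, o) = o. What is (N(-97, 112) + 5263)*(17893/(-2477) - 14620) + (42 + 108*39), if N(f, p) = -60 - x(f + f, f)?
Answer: -192017117742/2477 ≈ -7.7520e+7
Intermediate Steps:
N(f, p) = -60 - f
(N(-97, 112) + 5263)*(17893/(-2477) - 14620) + (42 + 108*39) = ((-60 - 1*(-97)) + 5263)*(17893/(-2477) - 14620) + (42 + 108*39) = ((-60 + 97) + 5263)*(17893*(-1/2477) - 14620) + (42 + 4212) = (37 + 5263)*(-17893/2477 - 14620) + 4254 = 5300*(-36231633/2477) + 4254 = -192027654900/2477 + 4254 = -192017117742/2477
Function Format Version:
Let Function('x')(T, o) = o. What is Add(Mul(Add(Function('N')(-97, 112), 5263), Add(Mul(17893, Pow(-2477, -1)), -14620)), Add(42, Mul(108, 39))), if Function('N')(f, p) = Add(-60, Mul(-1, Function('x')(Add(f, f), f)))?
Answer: Rational(-192017117742, 2477) ≈ -7.7520e+7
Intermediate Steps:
Function('N')(f, p) = Add(-60, Mul(-1, f))
Add(Mul(Add(Function('N')(-97, 112), 5263), Add(Mul(17893, Pow(-2477, -1)), -14620)), Add(42, Mul(108, 39))) = Add(Mul(Add(Add(-60, Mul(-1, -97)), 5263), Add(Mul(17893, Pow(-2477, -1)), -14620)), Add(42, Mul(108, 39))) = Add(Mul(Add(Add(-60, 97), 5263), Add(Mul(17893, Rational(-1, 2477)), -14620)), Add(42, 4212)) = Add(Mul(Add(37, 5263), Add(Rational(-17893, 2477), -14620)), 4254) = Add(Mul(5300, Rational(-36231633, 2477)), 4254) = Add(Rational(-192027654900, 2477), 4254) = Rational(-192017117742, 2477)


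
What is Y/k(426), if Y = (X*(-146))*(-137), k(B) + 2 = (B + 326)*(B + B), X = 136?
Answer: 1360136/320351 ≈ 4.2458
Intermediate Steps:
k(B) = -2 + 2*B*(326 + B) (k(B) = -2 + (B + 326)*(B + B) = -2 + (326 + B)*(2*B) = -2 + 2*B*(326 + B))
Y = 2720272 (Y = (136*(-146))*(-137) = -19856*(-137) = 2720272)
Y/k(426) = 2720272/(-2 + 2*426² + 652*426) = 2720272/(-2 + 2*181476 + 277752) = 2720272/(-2 + 362952 + 277752) = 2720272/640702 = 2720272*(1/640702) = 1360136/320351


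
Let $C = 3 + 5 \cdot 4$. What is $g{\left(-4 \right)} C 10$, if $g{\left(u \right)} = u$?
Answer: $-920$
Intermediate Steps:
$C = 23$ ($C = 3 + 20 = 23$)
$g{\left(-4 \right)} C 10 = \left(-4\right) 23 \cdot 10 = \left(-92\right) 10 = -920$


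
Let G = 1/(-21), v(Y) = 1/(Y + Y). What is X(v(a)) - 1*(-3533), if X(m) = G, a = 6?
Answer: 74192/21 ≈ 3533.0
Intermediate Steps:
v(Y) = 1/(2*Y)
G = -1/21 ≈ -0.047619
X(m) = -1/21
X(v(a)) - 1*(-3533) = -1/21 - 1*(-3533) = -1/21 + 3533 = 74192/21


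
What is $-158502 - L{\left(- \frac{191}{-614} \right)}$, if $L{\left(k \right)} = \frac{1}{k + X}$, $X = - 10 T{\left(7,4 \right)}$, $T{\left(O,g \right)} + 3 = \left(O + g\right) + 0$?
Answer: $- \frac{7755343744}{48929} \approx -1.585 \cdot 10^{5}$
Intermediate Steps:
$T{\left(O,g \right)} = -3 + O + g$ ($T{\left(O,g \right)} = -3 + \left(\left(O + g\right) + 0\right) = -3 + \left(O + g\right) = -3 + O + g$)
$X = -80$ ($X = - 10 \left(-3 + 7 + 4\right) = \left(-10\right) 8 = -80$)
$L{\left(k \right)} = \frac{1}{-80 + k}$ ($L{\left(k \right)} = \frac{1}{k - 80} = \frac{1}{-80 + k}$)
$-158502 - L{\left(- \frac{191}{-614} \right)} = -158502 - \frac{1}{-80 - \frac{191}{-614}} = -158502 - \frac{1}{-80 - - \frac{191}{614}} = -158502 - \frac{1}{-80 + \frac{191}{614}} = -158502 - \frac{1}{- \frac{48929}{614}} = -158502 - - \frac{614}{48929} = -158502 + \frac{614}{48929} = - \frac{7755343744}{48929}$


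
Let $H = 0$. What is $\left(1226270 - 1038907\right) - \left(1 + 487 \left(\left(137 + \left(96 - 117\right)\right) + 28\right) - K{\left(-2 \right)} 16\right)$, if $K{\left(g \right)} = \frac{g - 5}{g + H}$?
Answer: $117290$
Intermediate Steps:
$K{\left(g \right)} = \frac{-5 + g}{g}$ ($K{\left(g \right)} = \frac{g - 5}{g + 0} = \frac{-5 + g}{g}$)
$\left(1226270 - 1038907\right) - \left(1 + 487 \left(\left(137 + \left(96 - 117\right)\right) + 28\right) - K{\left(-2 \right)} 16\right) = \left(1226270 - 1038907\right) - \left(1 + 487 \left(\left(137 + \left(96 - 117\right)\right) + 28\right) - \frac{-5 - 2}{-2} \cdot 16\right) = 187363 - \left(1 + 487 \left(\left(137 - 21\right) + 28\right) - \left(- \frac{1}{2}\right) \left(-7\right) 16\right) = 187363 + \left(\left(-1 + \frac{7}{2} \cdot 16\right) - 487 \left(116 + 28\right)\right) = 187363 + \left(\left(-1 + 56\right) - 70128\right) = 187363 + \left(55 - 70128\right) = 187363 - 70073 = 117290$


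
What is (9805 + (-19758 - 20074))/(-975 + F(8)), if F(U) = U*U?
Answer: 30027/911 ≈ 32.960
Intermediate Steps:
F(U) = U²
(9805 + (-19758 - 20074))/(-975 + F(8)) = (9805 + (-19758 - 20074))/(-975 + 8²) = (9805 - 39832)/(-975 + 64) = -30027/(-911) = -30027*(-1/911) = 30027/911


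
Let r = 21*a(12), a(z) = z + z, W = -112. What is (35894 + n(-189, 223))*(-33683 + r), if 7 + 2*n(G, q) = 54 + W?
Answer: -2379697417/2 ≈ -1.1898e+9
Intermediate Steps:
a(z) = 2*z
n(G, q) = -65/2 (n(G, q) = -7/2 + (54 - 112)/2 = -7/2 + (½)*(-58) = -7/2 - 29 = -65/2)
r = 504 (r = 21*(2*12) = 21*24 = 504)
(35894 + n(-189, 223))*(-33683 + r) = (35894 - 65/2)*(-33683 + 504) = (71723/2)*(-33179) = -2379697417/2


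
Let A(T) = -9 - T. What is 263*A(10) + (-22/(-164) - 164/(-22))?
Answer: -4500449/902 ≈ -4989.4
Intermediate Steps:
263*A(10) + (-22/(-164) - 164/(-22)) = 263*(-9 - 1*10) + (-22/(-164) - 164/(-22)) = 263*(-9 - 10) + (-22*(-1/164) - 164*(-1/22)) = 263*(-19) + (11/82 + 82/11) = -4997 + 6845/902 = -4500449/902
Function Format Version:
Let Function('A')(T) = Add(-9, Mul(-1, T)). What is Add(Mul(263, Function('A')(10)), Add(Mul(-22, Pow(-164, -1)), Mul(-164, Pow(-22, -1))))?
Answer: Rational(-4500449, 902) ≈ -4989.4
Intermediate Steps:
Add(Mul(263, Function('A')(10)), Add(Mul(-22, Pow(-164, -1)), Mul(-164, Pow(-22, -1)))) = Add(Mul(263, Add(-9, Mul(-1, 10))), Add(Mul(-22, Pow(-164, -1)), Mul(-164, Pow(-22, -1)))) = Add(Mul(263, Add(-9, -10)), Add(Mul(-22, Rational(-1, 164)), Mul(-164, Rational(-1, 22)))) = Add(Mul(263, -19), Add(Rational(11, 82), Rational(82, 11))) = Add(-4997, Rational(6845, 902)) = Rational(-4500449, 902)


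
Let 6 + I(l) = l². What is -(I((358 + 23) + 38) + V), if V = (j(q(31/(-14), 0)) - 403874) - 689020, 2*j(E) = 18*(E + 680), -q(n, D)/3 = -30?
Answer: 910409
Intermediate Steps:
q(n, D) = 90 (q(n, D) = -3*(-30) = 90)
j(E) = 6120 + 9*E (j(E) = (18*(E + 680))/2 = (18*(680 + E))/2 = (12240 + 18*E)/2 = 6120 + 9*E)
I(l) = -6 + l²
V = -1085964 (V = ((6120 + 9*90) - 403874) - 689020 = ((6120 + 810) - 403874) - 689020 = (6930 - 403874) - 689020 = -396944 - 689020 = -1085964)
-(I((358 + 23) + 38) + V) = -((-6 + ((358 + 23) + 38)²) - 1085964) = -((-6 + (381 + 38)²) - 1085964) = -((-6 + 419²) - 1085964) = -((-6 + 175561) - 1085964) = -(175555 - 1085964) = -1*(-910409) = 910409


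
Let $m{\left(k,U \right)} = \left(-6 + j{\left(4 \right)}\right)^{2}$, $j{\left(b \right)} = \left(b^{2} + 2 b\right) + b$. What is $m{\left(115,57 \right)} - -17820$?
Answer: $18304$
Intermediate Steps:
$j{\left(b \right)} = b^{2} + 3 b$
$m{\left(k,U \right)} = 484$ ($m{\left(k,U \right)} = \left(-6 + 4 \left(3 + 4\right)\right)^{2} = \left(-6 + 4 \cdot 7\right)^{2} = \left(-6 + 28\right)^{2} = 22^{2} = 484$)
$m{\left(115,57 \right)} - -17820 = 484 - -17820 = 484 + 17820 = 18304$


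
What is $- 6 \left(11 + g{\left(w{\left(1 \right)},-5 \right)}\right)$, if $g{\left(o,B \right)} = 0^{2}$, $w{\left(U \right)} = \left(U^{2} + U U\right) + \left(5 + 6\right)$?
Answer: $-66$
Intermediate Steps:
$w{\left(U \right)} = 11 + 2 U^{2}$ ($w{\left(U \right)} = \left(U^{2} + U^{2}\right) + 11 = 2 U^{2} + 11 = 11 + 2 U^{2}$)
$g{\left(o,B \right)} = 0$
$- 6 \left(11 + g{\left(w{\left(1 \right)},-5 \right)}\right) = - 6 \left(11 + 0\right) = \left(-6\right) 11 = -66$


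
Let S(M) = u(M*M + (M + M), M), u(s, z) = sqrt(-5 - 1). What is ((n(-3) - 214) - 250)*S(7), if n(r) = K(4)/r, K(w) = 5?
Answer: -1397*I*sqrt(6)/3 ≈ -1140.6*I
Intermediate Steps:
u(s, z) = I*sqrt(6) (u(s, z) = sqrt(-6) = I*sqrt(6))
S(M) = I*sqrt(6)
n(r) = 5/r
((n(-3) - 214) - 250)*S(7) = ((5/(-3) - 214) - 250)*(I*sqrt(6)) = ((5*(-1/3) - 214) - 250)*(I*sqrt(6)) = ((-5/3 - 214) - 250)*(I*sqrt(6)) = (-647/3 - 250)*(I*sqrt(6)) = -1397*I*sqrt(6)/3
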